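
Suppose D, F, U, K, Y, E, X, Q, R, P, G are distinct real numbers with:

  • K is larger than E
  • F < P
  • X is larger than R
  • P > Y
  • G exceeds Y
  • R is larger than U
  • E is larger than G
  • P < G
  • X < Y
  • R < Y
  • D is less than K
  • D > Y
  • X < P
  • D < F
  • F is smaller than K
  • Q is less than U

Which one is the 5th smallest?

Piecing the relations together gives one ordering: Q < U < R < X < Y < D < F < P < G < E < K.
Counting 5 from the smallest end gives Y.

Y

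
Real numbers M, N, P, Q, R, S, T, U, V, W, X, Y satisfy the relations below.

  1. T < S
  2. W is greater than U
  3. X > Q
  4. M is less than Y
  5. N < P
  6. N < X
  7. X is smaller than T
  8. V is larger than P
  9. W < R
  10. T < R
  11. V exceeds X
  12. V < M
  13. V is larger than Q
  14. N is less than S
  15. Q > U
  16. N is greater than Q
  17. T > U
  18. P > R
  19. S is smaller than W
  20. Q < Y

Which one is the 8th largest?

Piecing the relations together gives one ordering: U < Q < N < X < T < S < W < R < P < V < M < Y.
The 8th largest is T.

T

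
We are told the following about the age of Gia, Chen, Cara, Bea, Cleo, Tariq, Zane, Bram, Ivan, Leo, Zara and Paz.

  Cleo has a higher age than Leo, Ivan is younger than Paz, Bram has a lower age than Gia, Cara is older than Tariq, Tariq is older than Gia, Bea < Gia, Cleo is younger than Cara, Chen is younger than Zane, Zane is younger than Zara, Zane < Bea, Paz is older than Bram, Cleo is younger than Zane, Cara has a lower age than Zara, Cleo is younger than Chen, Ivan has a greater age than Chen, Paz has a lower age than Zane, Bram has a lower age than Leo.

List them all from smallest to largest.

Bram < Leo < Cleo < Chen < Ivan < Paz < Zane < Bea < Gia < Tariq < Cara < Zara

The consecutive links are each given: Bram < Leo; Leo < Cleo; Cleo < Chen; Chen < Ivan; Ivan < Paz; Paz < Zane; Zane < Bea; Bea < Gia; Gia < Tariq; Tariq < Cara; Cara < Zara.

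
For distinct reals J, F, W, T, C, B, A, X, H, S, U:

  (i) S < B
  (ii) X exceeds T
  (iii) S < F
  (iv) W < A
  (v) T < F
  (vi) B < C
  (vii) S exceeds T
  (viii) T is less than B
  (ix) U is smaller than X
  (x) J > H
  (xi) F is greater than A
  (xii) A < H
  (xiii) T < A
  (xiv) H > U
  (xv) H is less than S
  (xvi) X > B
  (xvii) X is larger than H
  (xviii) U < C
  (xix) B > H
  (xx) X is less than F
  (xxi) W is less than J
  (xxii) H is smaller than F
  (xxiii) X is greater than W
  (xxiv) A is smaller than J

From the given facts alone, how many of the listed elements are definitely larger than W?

Directly above W: A, X, J.
One step further: H, F (5 so far).
One step further: S, B (7 so far).
One step further: C (8 so far).
Nothing else is reachable above W; 8 in all.

8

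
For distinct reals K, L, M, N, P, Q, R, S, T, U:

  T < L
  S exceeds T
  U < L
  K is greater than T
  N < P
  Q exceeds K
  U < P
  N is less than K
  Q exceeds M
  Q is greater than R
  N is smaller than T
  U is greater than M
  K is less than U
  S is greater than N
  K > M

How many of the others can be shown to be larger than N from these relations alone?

The elements the relations force above N are T, S, K, U, Q, P, L — no chain reaches any other.
That is 7.

7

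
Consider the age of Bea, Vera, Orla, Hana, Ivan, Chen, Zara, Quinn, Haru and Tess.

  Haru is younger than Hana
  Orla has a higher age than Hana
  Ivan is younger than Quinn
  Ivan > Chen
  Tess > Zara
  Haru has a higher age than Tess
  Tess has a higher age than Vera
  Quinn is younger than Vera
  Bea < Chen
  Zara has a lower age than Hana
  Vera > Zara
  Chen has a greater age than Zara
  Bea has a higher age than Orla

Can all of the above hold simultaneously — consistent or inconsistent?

inconsistent

We have Bea < Chen stated directly, yet also Chen < Ivan < Quinn < Vera < Tess < Haru < Hana < Orla < Bea by chaining the others — so Chen < Bea. Contradiction.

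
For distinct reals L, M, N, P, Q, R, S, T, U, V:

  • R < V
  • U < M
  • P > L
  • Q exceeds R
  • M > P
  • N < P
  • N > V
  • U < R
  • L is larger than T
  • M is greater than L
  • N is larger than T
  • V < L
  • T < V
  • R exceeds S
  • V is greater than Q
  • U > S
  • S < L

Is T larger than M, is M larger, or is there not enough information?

M

T < V and V < L give T < L.
Then L < P extends the chain to P.
With P < M: T < V < L < P < M.
So M is larger.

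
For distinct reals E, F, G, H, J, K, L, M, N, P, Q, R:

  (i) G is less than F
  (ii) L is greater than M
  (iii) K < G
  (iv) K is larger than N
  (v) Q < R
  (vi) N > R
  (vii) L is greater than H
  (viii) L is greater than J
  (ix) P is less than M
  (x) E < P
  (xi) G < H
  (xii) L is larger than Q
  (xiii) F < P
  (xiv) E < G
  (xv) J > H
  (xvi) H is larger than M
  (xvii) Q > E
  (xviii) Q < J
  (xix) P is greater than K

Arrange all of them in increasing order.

Nothing is placed below E, so it is least; from there E < Q; Q < R; R < N; N < K; K < G; G < F; F < P; P < M; M < H; H < J; J < L, each given directly.

E < Q < R < N < K < G < F < P < M < H < J < L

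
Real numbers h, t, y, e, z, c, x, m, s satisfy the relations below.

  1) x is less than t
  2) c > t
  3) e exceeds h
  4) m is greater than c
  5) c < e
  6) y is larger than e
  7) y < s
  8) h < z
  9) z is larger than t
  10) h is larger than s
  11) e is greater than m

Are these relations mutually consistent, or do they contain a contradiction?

inconsistent

We have h < e stated directly, yet also e < y < s < h by chaining the others — so e < h. Contradiction.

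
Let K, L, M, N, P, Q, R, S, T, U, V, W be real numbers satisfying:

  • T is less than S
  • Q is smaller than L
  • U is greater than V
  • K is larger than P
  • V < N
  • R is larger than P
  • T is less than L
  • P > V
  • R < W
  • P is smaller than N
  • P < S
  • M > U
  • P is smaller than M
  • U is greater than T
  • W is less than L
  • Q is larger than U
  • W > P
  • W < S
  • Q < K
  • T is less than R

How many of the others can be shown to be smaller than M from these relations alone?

4

From M the given relations immediately reach P, U.
From those, V, T — 4 in total.
Nothing else is reachable below M; 4 in all.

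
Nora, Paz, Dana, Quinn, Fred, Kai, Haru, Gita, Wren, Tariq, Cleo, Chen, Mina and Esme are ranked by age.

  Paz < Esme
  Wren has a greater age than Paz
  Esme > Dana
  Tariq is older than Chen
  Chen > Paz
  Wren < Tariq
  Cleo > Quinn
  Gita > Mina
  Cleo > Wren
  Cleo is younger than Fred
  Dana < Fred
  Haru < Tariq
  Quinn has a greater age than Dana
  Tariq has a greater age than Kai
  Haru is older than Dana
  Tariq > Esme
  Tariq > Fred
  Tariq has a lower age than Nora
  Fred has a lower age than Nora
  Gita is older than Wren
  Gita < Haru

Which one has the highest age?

Mina is not greatest since Mina < Gita; Paz is not greatest since Paz < Esme; Dana is not greatest since Dana < Fred; Quinn is not greatest since Quinn < Cleo; Wren is not greatest since Wren < Cleo; Gita is not greatest since Gita < Haru; Haru is not greatest since Haru < Tariq; Chen is not greatest since Chen < Tariq; Esme is not greatest since Esme < Tariq; Cleo is not greatest since Cleo < Fred; Kai is not greatest since Kai < Tariq; Fred is not greatest since Fred < Nora; Tariq is not greatest since Tariq < Nora.
Only Nora has nothing above it, so Nora is the highest age.

Nora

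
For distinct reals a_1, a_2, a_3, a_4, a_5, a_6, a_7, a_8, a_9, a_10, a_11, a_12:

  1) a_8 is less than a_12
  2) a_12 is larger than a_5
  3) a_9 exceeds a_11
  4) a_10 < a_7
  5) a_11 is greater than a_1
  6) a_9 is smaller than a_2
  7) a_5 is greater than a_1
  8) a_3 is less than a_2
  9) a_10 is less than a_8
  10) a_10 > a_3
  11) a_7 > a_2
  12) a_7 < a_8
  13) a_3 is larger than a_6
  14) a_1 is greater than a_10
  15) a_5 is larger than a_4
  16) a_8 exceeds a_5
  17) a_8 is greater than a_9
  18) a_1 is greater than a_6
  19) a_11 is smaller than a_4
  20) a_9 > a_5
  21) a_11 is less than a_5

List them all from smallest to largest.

a_6 < a_3 < a_10 < a_1 < a_11 < a_4 < a_5 < a_9 < a_2 < a_7 < a_8 < a_12

Nothing is placed below a_6, so it is least; from there a_6 < a_3; a_3 < a_10; a_10 < a_1; a_1 < a_11; a_11 < a_4; a_4 < a_5; a_5 < a_9; a_9 < a_2; a_2 < a_7; a_7 < a_8; a_8 < a_12, each given directly.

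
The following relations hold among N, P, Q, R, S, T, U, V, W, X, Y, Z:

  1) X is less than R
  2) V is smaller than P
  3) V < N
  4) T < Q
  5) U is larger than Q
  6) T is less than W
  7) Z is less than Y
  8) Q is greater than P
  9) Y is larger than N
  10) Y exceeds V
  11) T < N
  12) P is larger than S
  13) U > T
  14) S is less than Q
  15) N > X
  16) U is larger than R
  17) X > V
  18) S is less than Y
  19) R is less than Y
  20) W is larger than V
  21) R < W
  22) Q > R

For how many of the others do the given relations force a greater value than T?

The elements the relations force above T are W, N, Q, Y, U — no chain reaches any other.
That is 5.

5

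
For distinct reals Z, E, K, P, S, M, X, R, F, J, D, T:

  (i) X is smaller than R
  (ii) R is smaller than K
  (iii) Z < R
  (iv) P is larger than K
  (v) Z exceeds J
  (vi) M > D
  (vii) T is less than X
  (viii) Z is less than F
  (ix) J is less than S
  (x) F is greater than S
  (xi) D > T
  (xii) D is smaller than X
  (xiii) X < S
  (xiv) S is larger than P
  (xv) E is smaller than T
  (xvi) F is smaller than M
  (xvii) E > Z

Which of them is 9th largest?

Chaining the given pairs: J < Z < E < T < D < X < R < K < P < S < F < M.
Counting 9 from the largest end gives T.

T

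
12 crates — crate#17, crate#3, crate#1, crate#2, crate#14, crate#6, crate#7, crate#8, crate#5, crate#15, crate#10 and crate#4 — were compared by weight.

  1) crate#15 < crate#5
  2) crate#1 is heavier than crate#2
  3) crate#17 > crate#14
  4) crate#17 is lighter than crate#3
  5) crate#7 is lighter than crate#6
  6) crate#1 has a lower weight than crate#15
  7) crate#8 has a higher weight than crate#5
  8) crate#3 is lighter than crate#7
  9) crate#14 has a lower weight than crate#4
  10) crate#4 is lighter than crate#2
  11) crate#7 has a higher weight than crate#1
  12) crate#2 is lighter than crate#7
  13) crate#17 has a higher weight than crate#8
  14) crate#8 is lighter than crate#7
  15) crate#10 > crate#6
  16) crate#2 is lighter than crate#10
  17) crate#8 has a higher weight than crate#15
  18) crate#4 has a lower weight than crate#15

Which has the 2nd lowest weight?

The consecutive relations fix a unique order: crate#14 < crate#4 < crate#2 < crate#1 < crate#15 < crate#5 < crate#8 < crate#17 < crate#3 < crate#7 < crate#6 < crate#10.
Counting 2 from the smallest end gives crate#4.

crate#4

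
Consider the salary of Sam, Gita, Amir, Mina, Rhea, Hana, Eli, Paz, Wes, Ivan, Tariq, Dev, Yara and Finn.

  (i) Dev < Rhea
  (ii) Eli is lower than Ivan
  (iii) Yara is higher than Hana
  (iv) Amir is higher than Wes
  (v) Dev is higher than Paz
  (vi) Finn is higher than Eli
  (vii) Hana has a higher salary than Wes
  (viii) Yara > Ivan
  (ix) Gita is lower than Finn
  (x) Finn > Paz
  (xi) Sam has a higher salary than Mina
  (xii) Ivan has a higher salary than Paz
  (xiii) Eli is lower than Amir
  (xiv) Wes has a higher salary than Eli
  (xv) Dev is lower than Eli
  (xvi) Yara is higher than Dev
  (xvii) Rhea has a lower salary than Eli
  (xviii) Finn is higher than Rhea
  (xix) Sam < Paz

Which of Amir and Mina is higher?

Mina < Sam and Sam < Paz give Mina < Paz.
Then Paz < Dev extends the chain to Dev.
With Dev < Rhea: Mina < Sam < Paz < Dev < Rhea.
Then Rhea < Eli extends the chain to Eli.
With Eli < Wes: Mina < Sam < Paz < Dev < Rhea < Eli < Wes.
Then Wes < Amir extends the chain to Amir.
So Mina < Amir; Amir is the higher of the two.

Amir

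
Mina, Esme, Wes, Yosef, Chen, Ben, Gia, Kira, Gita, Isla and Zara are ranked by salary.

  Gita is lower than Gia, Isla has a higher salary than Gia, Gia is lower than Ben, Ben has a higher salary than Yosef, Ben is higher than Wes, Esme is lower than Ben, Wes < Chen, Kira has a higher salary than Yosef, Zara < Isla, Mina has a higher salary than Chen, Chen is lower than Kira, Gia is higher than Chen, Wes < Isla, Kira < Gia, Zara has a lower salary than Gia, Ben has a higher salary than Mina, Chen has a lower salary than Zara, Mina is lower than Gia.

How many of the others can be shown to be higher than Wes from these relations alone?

7

The elements the relations force above Wes are Chen, Kira, Mina, Zara, Gia, Isla, Ben — no chain reaches any other.
That is 7.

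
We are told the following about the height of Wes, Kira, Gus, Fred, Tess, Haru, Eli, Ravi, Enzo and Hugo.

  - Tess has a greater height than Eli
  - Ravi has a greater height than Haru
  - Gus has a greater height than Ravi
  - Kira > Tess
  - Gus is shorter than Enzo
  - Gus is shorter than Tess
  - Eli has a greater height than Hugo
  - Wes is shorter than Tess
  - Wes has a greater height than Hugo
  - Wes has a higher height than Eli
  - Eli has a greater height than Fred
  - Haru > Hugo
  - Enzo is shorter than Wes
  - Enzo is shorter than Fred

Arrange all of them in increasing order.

Nothing is placed below Hugo, so it is least; from there Hugo < Haru; Haru < Ravi; Ravi < Gus; Gus < Enzo; Enzo < Fred; Fred < Eli; Eli < Wes; Wes < Tess; Tess < Kira, each given directly.

Hugo < Haru < Ravi < Gus < Enzo < Fred < Eli < Wes < Tess < Kira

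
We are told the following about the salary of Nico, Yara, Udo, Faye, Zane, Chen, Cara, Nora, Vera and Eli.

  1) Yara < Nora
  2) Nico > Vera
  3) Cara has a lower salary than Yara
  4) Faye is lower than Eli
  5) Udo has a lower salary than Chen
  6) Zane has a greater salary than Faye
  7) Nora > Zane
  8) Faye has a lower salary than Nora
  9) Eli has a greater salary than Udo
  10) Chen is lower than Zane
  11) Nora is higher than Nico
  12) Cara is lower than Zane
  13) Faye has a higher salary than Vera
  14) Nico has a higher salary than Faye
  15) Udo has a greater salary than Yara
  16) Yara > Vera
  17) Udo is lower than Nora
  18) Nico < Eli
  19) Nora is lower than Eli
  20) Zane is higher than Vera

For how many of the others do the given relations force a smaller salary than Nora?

8

The elements the relations force below Nora are Cara, Vera, Faye, Nico, Yara, Udo, Chen, Zane — no chain reaches any other.
That is 8.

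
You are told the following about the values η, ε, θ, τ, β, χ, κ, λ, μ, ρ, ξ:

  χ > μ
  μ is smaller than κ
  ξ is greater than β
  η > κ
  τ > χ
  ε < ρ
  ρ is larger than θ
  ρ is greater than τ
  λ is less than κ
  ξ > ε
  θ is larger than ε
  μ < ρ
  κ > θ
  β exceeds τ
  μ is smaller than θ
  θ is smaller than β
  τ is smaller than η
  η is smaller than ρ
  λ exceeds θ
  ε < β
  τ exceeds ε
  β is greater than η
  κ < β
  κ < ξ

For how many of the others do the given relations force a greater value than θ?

The elements the relations force above θ are λ, κ, η, β, ρ, ξ — no chain reaches any other.
That is 6.

6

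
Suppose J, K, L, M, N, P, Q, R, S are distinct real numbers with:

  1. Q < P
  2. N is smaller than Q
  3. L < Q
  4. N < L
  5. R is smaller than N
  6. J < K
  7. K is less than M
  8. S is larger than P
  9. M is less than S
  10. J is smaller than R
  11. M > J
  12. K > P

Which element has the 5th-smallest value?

The consecutive relations fix a unique order: J < R < N < L < Q < P < K < M < S.
Counting 5 from the smallest end gives Q.

Q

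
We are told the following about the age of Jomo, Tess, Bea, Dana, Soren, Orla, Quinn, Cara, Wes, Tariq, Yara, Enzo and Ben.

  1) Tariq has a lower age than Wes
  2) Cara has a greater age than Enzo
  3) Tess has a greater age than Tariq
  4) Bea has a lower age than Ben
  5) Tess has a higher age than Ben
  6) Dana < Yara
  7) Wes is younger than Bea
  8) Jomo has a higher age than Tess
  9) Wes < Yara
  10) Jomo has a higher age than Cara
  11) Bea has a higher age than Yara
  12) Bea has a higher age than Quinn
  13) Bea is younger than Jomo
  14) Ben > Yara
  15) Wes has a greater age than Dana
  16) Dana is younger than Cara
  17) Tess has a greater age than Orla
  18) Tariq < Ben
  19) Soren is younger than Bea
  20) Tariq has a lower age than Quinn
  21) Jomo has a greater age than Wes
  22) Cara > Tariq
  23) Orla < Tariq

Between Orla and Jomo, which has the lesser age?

Orla < Tariq < Wes < Yara < Bea < Ben < Tess < Jomo, by transitivity through Tariq, Wes, Yara, Bea, Ben, Tess.
So Orla < Jomo; Orla is the younger of the two.

Orla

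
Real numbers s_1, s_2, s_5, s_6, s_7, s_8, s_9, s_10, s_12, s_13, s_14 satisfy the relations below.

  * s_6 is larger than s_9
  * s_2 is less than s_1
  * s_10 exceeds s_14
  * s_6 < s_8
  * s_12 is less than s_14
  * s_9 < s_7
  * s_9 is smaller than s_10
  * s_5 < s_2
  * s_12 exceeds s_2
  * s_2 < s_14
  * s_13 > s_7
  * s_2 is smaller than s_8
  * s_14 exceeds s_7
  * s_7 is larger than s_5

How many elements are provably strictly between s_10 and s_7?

1

Chaining upward from s_7 reaches: s_14, s_13.
Chaining downward from s_10 reaches: s_5, s_9, s_2, s_12, s_14.
Strictly between s_7 and s_10 are those in both lists: s_14 — 1 element.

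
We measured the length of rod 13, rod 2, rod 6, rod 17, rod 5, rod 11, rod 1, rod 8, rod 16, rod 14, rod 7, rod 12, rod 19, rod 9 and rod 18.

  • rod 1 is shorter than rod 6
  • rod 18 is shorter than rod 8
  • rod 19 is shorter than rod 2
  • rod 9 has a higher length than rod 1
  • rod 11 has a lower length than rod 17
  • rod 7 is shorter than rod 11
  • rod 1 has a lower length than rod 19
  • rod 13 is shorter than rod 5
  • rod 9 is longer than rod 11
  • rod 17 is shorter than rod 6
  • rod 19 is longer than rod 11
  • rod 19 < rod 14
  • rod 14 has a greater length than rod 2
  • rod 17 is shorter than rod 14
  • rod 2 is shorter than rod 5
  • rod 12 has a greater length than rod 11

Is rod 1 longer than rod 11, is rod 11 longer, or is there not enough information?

Following every chain through rod 11: above rod 11 we get rod 12, rod 17, rod 19, rod 6, rod 2, rod 9, rod 14, rod 5; below rod 11 we get rod 7.
rod 1 is not reached, and no chain runs the other way from rod 1 to rod 11.
So the given relations leave the order of rod 11 and rod 1 undetermined.

undetermined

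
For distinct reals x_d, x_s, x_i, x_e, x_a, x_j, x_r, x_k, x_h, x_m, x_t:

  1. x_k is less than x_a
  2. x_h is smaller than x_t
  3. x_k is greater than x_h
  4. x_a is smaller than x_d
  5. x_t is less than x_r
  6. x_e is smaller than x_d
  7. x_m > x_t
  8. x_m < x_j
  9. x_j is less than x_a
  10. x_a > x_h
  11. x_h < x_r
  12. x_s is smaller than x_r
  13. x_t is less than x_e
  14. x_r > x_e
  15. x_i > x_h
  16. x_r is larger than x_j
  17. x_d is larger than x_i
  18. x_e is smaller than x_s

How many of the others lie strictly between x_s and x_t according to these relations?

1

The relations place x_t below x_s. An element lies strictly between them when it is forced above x_t and also forced below x_s.
Above x_t: {x_m, x_e, x_j, x_a, x_d, x_r}. Below x_s: {x_h, x_e}.
Intersection: {x_e} — 1.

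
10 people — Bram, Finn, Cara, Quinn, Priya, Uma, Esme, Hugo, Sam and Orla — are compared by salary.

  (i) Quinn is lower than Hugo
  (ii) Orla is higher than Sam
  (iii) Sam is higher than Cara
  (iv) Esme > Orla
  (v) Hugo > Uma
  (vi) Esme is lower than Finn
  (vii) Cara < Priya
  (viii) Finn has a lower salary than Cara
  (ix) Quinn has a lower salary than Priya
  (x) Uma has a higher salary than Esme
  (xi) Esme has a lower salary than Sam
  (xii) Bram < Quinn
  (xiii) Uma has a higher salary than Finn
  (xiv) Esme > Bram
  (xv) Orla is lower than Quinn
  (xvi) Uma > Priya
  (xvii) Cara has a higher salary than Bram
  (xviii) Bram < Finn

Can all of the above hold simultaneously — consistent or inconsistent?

inconsistent

We have Orla < Esme stated directly, yet also Esme < Finn < Cara < Sam < Orla by chaining the others — so Esme < Orla. Contradiction.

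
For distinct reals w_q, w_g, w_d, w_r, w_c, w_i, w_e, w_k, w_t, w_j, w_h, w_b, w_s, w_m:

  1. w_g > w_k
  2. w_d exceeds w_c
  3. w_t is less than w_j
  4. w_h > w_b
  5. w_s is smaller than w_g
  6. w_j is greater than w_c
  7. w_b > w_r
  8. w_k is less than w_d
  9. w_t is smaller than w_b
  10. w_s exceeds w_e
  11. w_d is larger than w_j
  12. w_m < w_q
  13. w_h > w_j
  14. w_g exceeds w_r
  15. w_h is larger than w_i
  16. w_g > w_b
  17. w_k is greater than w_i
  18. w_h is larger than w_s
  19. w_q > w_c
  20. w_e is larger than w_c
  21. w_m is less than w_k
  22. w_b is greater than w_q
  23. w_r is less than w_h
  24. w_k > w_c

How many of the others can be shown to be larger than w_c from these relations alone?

9

Directly above w_c: w_j, w_k, w_e, w_d, w_q.
One step further: w_s, w_b, w_g, w_h (9 so far).
Nothing else is reachable above w_c; 9 in all.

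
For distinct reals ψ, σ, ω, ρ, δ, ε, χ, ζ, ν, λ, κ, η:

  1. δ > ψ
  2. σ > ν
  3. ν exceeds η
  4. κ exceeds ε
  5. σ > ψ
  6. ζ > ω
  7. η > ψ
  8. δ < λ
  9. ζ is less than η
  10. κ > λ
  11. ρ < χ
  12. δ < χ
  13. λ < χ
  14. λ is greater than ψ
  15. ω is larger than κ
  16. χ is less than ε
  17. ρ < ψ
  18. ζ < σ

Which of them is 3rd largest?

Piecing the relations together gives one ordering: ρ < ψ < δ < λ < χ < ε < κ < ω < ζ < η < ν < σ.
Counting 3 from the largest end gives η.

η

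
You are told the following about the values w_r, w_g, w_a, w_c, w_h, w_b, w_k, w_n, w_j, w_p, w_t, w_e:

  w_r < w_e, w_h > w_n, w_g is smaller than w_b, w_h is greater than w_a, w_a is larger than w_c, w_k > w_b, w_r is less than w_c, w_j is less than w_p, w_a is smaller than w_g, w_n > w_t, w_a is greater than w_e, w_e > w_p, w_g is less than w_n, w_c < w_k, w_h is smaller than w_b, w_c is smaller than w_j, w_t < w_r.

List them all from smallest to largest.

w_t < w_r < w_c < w_j < w_p < w_e < w_a < w_g < w_n < w_h < w_b < w_k

The consecutive links are each given: w_t < w_r; w_r < w_c; w_c < w_j; w_j < w_p; w_p < w_e; w_e < w_a; w_a < w_g; w_g < w_n; w_n < w_h; w_h < w_b; w_b < w_k.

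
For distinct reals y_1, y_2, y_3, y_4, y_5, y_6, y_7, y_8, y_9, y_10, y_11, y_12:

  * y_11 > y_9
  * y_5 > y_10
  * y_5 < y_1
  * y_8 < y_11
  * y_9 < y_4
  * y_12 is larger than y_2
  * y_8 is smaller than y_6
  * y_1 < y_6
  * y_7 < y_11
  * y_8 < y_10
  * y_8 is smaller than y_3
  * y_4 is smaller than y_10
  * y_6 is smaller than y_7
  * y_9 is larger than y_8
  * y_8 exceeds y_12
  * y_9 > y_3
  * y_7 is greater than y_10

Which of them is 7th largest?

y_4

Chaining the given pairs: y_2 < y_12 < y_8 < y_3 < y_9 < y_4 < y_10 < y_5 < y_1 < y_6 < y_7 < y_11.
Counting 7 from the largest end gives y_4.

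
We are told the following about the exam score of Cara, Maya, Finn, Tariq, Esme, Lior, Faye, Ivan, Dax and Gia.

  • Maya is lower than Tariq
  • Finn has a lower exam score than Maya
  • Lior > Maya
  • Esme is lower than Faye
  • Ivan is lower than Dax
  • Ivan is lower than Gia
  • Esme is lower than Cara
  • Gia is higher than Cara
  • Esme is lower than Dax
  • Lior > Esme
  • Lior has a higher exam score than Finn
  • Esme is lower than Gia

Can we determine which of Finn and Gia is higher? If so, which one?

undetermined

Following every chain through Finn: above Finn we get Maya, Tariq, Lior.
Gia is not reached, and no chain runs the other way from Gia to Finn.
So the given relations leave the order of Finn and Gia undetermined.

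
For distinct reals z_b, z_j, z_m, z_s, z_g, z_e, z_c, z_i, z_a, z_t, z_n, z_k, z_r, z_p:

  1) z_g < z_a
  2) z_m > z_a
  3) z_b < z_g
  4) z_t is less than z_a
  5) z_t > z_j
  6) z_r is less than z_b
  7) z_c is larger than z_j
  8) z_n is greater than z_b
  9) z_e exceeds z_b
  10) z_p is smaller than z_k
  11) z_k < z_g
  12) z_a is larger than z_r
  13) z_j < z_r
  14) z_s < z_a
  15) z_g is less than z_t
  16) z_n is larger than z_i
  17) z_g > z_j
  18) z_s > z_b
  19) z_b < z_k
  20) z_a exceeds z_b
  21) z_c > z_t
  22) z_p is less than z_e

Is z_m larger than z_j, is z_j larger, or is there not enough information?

z_m

z_j < z_r and z_r < z_b give z_j < z_b.
Then z_b < z_k extends the chain to z_k.
Then z_k < z_g extends the chain to z_g.
Then z_g < z_t extends the chain to z_t.
With z_t < z_a: z_j < z_r < z_b < z_k < z_g < z_t < z_a.
With z_a < z_m: z_j < z_r < z_b < z_k < z_g < z_t < z_a < z_m.
So z_m is larger.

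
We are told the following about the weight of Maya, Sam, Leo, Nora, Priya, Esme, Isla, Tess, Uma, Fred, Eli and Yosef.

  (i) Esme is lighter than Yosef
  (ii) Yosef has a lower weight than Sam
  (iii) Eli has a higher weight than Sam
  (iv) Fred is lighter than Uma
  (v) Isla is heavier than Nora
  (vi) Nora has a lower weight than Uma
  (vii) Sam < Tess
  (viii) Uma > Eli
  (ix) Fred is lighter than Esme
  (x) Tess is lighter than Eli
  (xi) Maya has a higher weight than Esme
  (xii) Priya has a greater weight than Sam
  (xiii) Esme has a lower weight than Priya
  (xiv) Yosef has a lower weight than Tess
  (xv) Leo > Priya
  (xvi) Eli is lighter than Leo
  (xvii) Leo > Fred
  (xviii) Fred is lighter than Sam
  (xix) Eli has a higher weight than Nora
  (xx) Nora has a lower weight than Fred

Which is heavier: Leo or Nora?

Leo

Nora < Fred and Fred < Esme give Nora < Esme.
Then Esme < Yosef extends the chain to Yosef.
Then Yosef < Sam extends the chain to Sam.
Then Sam < Tess extends the chain to Tess.
With Tess < Eli: Nora < Fred < Esme < Yosef < Sam < Tess < Eli.
With Eli < Leo: Nora < Fred < Esme < Yosef < Sam < Tess < Eli < Leo.
So Nora < Leo; Leo is the heavier of the two.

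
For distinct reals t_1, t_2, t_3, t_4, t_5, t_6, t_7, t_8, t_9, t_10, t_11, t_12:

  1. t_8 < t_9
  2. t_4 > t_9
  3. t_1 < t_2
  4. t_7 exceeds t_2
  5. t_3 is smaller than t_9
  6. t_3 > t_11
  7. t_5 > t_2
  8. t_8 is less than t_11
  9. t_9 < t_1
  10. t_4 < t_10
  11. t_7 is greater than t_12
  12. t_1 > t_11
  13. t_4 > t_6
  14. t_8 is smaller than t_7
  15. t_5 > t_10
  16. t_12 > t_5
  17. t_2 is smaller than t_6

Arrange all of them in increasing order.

The consecutive links are each given: t_8 < t_11; t_11 < t_3; t_3 < t_9; t_9 < t_1; t_1 < t_2; t_2 < t_6; t_6 < t_4; t_4 < t_10; t_10 < t_5; t_5 < t_12; t_12 < t_7.

t_8 < t_11 < t_3 < t_9 < t_1 < t_2 < t_6 < t_4 < t_10 < t_5 < t_12 < t_7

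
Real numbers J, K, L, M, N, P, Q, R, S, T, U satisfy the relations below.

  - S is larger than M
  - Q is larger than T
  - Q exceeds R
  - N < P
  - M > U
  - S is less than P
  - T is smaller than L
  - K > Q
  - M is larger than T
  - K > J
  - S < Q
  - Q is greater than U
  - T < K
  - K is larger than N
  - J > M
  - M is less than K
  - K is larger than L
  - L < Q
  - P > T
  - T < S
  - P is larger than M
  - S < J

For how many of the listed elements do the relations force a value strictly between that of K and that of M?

3

The relations place M below K. An element lies strictly between them when it is forced above M and also forced below K.
Above M: {S, J, P, Q}. Below K: {R, T, U, L, N, S, J, Q}.
Intersection: {S, J, Q} — 3.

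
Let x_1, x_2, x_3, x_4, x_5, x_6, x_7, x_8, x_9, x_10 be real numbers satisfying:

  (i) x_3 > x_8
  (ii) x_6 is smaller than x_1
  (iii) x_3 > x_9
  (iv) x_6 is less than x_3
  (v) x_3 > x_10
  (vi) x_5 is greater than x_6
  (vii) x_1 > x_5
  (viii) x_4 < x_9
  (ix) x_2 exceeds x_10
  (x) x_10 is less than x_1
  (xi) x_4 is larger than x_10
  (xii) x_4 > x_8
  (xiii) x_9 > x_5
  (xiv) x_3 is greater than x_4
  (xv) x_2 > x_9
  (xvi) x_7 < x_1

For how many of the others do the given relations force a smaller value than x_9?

5

From x_9 the given relations immediately reach x_5, x_4.
From those, x_6, x_10, x_8 — 5 in total.
Nothing else is reachable below x_9; 5 in all.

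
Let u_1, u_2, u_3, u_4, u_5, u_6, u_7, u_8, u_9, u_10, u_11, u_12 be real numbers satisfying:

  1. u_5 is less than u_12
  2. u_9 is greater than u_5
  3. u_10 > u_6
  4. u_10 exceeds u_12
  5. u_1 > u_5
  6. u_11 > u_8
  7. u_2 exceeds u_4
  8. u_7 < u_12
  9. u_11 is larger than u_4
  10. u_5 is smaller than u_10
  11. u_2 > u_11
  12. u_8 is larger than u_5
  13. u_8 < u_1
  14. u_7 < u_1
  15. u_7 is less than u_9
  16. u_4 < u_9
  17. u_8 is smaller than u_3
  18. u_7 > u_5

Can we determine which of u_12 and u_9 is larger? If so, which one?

undetermined

Following every chain through u_9: below u_9 we get u_4, u_5, u_7.
u_12 is not reached, and no chain runs the other way from u_12 to u_9.
So the given relations leave the order of u_9 and u_12 undetermined.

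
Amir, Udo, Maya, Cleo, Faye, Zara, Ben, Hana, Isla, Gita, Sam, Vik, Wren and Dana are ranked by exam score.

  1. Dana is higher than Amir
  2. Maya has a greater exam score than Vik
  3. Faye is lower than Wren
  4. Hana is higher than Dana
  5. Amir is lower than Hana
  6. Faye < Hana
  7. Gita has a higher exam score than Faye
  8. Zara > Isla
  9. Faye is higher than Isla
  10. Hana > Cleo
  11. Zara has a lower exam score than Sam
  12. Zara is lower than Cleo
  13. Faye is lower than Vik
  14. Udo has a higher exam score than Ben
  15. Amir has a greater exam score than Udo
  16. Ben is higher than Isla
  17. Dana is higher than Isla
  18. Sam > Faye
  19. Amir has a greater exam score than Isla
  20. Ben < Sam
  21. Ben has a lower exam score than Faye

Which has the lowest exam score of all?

Isla

Chaining upward from Isla: directly above it, Ben, Zara, Faye, Amir, Dana; then Cleo, Gita, Udo, Wren, Sam, Hana, Vik; then Maya.
That covers every other element, and nothing is given below Isla, so Isla is the lowest exam score.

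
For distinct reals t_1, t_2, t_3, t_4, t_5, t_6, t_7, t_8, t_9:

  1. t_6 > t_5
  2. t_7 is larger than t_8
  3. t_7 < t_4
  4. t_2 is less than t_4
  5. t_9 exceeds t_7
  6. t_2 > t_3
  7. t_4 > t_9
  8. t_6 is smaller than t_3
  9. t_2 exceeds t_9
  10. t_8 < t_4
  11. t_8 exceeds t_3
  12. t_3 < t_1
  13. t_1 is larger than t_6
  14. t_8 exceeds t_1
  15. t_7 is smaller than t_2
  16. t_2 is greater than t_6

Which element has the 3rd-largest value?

The consecutive relations fix a unique order: t_5 < t_6 < t_3 < t_1 < t_8 < t_7 < t_9 < t_2 < t_4.
The 3rd largest is t_9.

t_9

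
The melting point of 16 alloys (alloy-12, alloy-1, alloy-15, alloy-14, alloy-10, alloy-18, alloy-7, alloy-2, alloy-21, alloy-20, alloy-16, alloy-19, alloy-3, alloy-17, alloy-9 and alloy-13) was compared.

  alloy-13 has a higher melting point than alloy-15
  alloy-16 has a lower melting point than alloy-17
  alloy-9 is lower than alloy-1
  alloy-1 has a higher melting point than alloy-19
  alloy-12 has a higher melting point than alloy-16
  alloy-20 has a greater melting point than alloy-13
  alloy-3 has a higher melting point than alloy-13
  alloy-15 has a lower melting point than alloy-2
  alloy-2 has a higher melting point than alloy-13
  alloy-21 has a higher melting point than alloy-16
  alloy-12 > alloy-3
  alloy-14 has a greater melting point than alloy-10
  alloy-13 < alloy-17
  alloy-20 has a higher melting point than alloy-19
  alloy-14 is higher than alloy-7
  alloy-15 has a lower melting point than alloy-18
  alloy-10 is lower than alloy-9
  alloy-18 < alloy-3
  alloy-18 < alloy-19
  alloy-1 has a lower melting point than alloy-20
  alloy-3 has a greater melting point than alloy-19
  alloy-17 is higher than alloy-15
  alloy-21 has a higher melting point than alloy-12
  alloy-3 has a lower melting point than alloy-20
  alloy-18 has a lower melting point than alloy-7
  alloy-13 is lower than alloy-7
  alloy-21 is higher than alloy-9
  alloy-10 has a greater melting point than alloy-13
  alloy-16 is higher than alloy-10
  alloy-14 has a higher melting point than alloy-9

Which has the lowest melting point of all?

alloy-15

Chaining upward from alloy-15: directly above it, alloy-18, alloy-13, alloy-17, alloy-2; then alloy-10, alloy-7, alloy-19, alloy-3, alloy-20; then alloy-16, alloy-9, alloy-14, alloy-12, alloy-1; then alloy-21.
That covers every other element, and nothing is given below alloy-15, so alloy-15 is the lowest melting point.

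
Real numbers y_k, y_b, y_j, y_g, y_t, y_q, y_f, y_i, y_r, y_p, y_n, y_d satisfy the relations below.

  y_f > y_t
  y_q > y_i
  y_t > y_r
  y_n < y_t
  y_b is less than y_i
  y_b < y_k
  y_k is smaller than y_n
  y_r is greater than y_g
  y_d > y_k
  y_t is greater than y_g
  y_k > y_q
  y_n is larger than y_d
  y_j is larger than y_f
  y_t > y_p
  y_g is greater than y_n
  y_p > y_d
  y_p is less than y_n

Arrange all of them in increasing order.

y_b < y_i < y_q < y_k < y_d < y_p < y_n < y_g < y_r < y_t < y_f < y_j

Nothing is placed below y_b, so it is least; from there y_b < y_i; y_i < y_q; y_q < y_k; y_k < y_d; y_d < y_p; y_p < y_n; y_n < y_g; y_g < y_r; y_r < y_t; y_t < y_f; y_f < y_j, each given directly.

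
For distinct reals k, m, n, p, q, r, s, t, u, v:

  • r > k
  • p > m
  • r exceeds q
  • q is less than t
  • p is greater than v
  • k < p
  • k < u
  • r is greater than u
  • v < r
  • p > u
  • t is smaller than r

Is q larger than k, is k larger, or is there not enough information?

Following every chain through q: above q we get t, r.
k is not reached, and no chain runs the other way from k to q.
So the given relations leave the order of q and k undetermined.

undetermined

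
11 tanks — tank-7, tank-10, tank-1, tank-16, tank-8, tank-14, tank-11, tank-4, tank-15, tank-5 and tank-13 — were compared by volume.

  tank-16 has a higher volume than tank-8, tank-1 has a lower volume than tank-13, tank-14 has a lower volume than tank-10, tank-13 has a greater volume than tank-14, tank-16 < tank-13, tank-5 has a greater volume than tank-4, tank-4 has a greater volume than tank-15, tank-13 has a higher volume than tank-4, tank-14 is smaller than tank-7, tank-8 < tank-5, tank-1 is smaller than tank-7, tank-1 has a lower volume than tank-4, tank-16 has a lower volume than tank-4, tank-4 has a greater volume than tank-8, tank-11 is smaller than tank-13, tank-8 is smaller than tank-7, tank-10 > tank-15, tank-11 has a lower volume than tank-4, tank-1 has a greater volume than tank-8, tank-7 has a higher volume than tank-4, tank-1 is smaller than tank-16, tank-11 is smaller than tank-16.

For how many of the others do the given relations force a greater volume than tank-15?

5

Directly above tank-15: tank-4, tank-10.
One step further: tank-5, tank-13, tank-7 (5 so far).
No other element is forced above tank-15 by the given relations, so the count is 5.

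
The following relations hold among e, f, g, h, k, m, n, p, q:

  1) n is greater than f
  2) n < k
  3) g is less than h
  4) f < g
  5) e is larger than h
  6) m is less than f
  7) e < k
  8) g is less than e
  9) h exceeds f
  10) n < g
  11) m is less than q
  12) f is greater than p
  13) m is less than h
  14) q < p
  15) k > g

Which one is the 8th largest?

The consecutive relations fix a unique order: m < q < p < f < n < g < h < e < k.
Counting 8 from the largest end gives q.

q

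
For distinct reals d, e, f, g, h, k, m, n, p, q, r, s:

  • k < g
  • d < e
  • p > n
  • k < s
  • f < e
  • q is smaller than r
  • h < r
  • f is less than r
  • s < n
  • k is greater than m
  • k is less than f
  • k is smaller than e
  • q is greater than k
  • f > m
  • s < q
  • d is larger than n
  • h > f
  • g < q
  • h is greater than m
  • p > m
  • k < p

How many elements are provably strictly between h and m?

Chaining upward from m reaches: k, s, g, q, f, n, d, e, r, p.
Chaining downward from h reaches: k, f.
Strictly between m and h are those in both lists: k, f — 2 elements.

2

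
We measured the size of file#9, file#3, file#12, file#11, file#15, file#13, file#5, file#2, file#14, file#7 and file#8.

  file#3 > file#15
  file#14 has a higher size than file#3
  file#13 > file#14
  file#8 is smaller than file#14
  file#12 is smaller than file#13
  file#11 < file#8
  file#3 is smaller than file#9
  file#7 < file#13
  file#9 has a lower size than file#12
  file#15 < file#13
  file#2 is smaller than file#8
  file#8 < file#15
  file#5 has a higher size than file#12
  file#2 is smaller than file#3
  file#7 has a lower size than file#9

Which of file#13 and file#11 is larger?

file#13

The relevant relations are file#11 < file#8; file#8 < file#15; file#15 < file#3; file#3 < file#9; file#9 < file#12; file#12 < file#13.
Chaining these gives file#11 < file#8 < file#15 < file#3 < file#9 < file#12 < file#13.
So file#11 < file#13; file#13 is the larger of the two.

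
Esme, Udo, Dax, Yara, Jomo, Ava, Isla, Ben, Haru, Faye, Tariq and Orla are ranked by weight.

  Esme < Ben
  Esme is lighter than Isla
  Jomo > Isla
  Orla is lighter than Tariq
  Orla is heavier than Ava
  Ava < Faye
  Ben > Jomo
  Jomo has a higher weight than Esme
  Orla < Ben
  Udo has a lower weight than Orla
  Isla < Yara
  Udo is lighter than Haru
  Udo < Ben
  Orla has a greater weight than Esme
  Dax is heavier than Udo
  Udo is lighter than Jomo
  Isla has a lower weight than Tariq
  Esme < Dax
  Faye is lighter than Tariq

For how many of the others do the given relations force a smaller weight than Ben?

6

The elements the relations force below Ben are Udo, Esme, Isla, Ava, Orla, Jomo — no chain reaches any other.
That is 6.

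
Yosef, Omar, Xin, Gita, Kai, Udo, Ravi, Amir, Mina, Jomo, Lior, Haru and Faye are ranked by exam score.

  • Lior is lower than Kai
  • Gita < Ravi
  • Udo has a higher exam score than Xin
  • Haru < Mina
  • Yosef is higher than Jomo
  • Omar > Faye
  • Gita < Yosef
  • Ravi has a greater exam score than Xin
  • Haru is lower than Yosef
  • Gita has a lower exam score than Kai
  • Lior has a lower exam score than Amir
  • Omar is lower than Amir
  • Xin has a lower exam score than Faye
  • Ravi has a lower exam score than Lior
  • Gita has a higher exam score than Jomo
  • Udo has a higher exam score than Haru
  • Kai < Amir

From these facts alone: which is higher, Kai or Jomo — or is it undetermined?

Kai

Chaining the given relations: Jomo < Gita < Ravi < Lior < Kai.
So Kai is higher.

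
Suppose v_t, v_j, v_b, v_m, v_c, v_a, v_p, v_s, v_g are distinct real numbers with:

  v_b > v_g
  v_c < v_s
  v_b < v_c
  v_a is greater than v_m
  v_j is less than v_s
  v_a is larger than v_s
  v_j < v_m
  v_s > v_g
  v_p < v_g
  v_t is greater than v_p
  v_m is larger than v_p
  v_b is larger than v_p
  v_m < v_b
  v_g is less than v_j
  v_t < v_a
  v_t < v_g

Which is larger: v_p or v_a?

v_p < v_t and v_t < v_g give v_p < v_g.
Then v_g < v_j extends the chain to v_j.
With v_j < v_m: v_p < v_t < v_g < v_j < v_m.
Then v_m < v_b extends the chain to v_b.
With v_b < v_c: v_p < v_t < v_g < v_j < v_m < v_b < v_c.
With v_c < v_s: v_p < v_t < v_g < v_j < v_m < v_b < v_c < v_s.
Then v_s < v_a extends the chain to v_a.
So v_p < v_a; v_a is the larger of the two.

v_a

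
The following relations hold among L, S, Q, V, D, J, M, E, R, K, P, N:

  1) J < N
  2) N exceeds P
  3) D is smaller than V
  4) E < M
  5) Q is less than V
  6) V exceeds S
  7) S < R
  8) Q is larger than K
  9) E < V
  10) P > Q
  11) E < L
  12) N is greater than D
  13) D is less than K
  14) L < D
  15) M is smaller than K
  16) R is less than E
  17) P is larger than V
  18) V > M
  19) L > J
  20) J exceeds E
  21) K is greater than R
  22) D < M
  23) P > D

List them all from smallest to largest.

S < R < E < J < L < D < M < K < Q < V < P < N

Each adjacent pair is fixed by a given relation: S < R; R < E; E < J; J < L; L < D; D < M; M < K; K < Q; Q < V; V < P; P < N. Chaining them end to end gives the full order.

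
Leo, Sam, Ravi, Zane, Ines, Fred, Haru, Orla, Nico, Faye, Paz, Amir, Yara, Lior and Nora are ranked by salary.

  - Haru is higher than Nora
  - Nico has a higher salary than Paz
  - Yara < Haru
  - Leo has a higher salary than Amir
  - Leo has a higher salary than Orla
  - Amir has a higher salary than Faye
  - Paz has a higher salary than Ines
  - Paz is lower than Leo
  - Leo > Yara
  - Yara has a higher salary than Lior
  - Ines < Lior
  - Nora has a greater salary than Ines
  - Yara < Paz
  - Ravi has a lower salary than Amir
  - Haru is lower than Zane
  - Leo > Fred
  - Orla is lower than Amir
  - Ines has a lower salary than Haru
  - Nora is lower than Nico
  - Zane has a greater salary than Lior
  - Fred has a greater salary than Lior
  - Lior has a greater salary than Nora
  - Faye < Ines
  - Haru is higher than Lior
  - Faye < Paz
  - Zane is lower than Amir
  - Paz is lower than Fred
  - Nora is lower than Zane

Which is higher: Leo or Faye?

Faye < Ines and Ines < Lior give Faye < Lior.
With Lior < Yara: Faye < Ines < Lior < Yara.
With Yara < Haru: Faye < Ines < Lior < Yara < Haru.
Then Haru < Zane extends the chain to Zane.
With Zane < Amir: Faye < Ines < Lior < Yara < Haru < Zane < Amir.
Then Amir < Leo extends the chain to Leo.
So Faye < Leo; Leo is the higher of the two.

Leo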